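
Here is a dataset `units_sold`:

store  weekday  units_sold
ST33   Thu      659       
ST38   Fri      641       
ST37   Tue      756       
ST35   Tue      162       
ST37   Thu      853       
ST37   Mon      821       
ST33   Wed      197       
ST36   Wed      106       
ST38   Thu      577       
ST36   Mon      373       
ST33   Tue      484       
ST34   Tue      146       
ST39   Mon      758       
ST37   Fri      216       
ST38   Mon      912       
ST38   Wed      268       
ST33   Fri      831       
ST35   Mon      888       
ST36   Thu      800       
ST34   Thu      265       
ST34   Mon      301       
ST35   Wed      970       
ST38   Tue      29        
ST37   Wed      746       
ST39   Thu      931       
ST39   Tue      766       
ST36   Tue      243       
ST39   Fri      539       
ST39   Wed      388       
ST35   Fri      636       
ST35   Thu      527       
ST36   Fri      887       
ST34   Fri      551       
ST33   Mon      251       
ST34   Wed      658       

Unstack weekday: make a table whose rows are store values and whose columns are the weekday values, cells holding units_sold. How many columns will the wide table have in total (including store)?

1 column for store plus 5 distinct weekday values → 6 columns.

6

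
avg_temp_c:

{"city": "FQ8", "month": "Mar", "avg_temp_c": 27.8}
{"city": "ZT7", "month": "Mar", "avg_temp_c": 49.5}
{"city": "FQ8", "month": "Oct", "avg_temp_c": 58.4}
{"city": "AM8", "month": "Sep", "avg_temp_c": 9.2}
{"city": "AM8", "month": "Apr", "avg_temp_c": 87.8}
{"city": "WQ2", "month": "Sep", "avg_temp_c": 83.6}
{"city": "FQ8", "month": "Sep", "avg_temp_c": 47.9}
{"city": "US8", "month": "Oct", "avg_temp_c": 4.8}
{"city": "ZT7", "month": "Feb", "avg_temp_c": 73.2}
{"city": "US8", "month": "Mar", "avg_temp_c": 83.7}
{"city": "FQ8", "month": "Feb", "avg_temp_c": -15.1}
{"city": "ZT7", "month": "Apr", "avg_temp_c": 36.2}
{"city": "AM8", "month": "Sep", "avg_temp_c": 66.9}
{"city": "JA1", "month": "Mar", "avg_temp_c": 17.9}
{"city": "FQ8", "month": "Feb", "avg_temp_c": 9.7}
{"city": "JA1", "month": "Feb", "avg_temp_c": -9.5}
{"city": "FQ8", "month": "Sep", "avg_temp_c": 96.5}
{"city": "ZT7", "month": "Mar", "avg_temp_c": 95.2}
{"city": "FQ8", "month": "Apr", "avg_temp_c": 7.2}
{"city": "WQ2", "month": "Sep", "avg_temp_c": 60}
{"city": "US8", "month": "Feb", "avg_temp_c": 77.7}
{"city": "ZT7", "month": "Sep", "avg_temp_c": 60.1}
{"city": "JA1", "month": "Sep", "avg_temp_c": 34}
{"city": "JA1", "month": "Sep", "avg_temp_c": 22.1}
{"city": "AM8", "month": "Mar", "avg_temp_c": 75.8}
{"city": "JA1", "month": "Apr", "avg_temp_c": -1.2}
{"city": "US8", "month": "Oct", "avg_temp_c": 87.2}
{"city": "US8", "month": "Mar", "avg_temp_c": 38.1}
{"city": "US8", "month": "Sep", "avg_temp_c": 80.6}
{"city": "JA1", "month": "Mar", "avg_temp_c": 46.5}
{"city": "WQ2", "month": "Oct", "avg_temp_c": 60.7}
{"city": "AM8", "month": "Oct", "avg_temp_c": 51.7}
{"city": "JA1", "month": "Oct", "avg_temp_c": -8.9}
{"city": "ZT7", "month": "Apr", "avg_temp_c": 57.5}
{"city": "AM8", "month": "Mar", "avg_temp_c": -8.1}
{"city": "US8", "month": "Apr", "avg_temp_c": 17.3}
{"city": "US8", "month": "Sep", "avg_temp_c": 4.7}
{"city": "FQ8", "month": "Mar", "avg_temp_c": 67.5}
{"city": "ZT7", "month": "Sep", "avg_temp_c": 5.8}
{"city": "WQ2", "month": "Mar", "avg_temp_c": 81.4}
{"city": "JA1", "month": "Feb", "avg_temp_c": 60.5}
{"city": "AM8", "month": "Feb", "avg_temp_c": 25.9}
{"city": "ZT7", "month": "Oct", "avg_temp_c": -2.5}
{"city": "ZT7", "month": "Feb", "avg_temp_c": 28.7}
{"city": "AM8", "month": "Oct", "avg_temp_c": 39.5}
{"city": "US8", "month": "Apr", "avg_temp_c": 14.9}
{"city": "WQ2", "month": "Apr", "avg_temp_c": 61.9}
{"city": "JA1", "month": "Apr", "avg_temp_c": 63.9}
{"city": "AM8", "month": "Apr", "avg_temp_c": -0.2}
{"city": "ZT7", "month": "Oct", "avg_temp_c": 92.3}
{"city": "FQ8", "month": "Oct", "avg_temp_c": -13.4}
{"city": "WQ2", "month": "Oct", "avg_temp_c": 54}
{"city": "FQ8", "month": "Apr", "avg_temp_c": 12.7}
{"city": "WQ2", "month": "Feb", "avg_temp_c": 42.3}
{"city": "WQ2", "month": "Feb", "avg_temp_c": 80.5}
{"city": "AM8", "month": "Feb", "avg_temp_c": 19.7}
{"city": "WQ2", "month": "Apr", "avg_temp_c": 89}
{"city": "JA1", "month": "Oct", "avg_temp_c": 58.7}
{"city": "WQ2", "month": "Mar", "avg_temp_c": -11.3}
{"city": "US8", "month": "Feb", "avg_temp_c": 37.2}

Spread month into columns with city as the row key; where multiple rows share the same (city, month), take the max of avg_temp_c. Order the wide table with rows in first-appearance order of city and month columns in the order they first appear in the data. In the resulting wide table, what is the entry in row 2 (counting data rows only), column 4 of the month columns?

With rows in first-appearance order of city, row 2 is city=ZT7. month columns in first-appearance order: Mar, Oct, Sep, Apr, Feb; column 4 is Apr.
Long rows with city=ZT7, month=Apr: max(36.2, 57.5) = 57.5.

57.5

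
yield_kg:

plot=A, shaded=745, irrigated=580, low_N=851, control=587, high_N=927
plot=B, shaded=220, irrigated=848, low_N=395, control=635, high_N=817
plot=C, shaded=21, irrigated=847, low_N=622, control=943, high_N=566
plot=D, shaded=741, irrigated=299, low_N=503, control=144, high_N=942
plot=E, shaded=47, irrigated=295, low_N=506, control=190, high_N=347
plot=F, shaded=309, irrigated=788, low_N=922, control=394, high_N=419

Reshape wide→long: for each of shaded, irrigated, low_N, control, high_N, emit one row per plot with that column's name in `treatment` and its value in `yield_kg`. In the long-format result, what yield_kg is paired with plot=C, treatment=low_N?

622

Unpivoting turns each (plot, wide-column) pair into one long row.
The wide cell at row C, column low_N holds 622, so the long row (C, low_N) has yield_kg=622.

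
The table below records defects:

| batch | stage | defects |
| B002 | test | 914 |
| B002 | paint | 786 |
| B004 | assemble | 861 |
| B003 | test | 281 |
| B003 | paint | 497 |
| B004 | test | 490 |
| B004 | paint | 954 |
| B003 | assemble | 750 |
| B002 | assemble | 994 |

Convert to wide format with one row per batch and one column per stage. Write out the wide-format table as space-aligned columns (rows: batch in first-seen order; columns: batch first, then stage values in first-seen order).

Columns: batch plus the 3 distinct stage values (test, paint, assemble).
For example, row B002 column test takes defects=914 from the long row (B002, test).

batch  test  paint  assemble
B002   914   786    994     
B004   490   954    861     
B003   281   497    750     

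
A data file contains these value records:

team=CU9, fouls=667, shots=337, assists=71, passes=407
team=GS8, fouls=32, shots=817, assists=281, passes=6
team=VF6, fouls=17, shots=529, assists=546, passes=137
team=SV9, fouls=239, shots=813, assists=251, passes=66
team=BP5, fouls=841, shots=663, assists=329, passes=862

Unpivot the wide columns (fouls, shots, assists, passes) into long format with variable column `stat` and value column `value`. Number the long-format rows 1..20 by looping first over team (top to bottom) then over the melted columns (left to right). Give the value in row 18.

663

20 rows total (5 × 4). Row 18: index ⌊(18-1)/4⌋ = 4 into team → BP5; (18-1) mod 4 = 1 into the melted columns → shots.
So row 18 is (BP5, shots, 663); value = 663.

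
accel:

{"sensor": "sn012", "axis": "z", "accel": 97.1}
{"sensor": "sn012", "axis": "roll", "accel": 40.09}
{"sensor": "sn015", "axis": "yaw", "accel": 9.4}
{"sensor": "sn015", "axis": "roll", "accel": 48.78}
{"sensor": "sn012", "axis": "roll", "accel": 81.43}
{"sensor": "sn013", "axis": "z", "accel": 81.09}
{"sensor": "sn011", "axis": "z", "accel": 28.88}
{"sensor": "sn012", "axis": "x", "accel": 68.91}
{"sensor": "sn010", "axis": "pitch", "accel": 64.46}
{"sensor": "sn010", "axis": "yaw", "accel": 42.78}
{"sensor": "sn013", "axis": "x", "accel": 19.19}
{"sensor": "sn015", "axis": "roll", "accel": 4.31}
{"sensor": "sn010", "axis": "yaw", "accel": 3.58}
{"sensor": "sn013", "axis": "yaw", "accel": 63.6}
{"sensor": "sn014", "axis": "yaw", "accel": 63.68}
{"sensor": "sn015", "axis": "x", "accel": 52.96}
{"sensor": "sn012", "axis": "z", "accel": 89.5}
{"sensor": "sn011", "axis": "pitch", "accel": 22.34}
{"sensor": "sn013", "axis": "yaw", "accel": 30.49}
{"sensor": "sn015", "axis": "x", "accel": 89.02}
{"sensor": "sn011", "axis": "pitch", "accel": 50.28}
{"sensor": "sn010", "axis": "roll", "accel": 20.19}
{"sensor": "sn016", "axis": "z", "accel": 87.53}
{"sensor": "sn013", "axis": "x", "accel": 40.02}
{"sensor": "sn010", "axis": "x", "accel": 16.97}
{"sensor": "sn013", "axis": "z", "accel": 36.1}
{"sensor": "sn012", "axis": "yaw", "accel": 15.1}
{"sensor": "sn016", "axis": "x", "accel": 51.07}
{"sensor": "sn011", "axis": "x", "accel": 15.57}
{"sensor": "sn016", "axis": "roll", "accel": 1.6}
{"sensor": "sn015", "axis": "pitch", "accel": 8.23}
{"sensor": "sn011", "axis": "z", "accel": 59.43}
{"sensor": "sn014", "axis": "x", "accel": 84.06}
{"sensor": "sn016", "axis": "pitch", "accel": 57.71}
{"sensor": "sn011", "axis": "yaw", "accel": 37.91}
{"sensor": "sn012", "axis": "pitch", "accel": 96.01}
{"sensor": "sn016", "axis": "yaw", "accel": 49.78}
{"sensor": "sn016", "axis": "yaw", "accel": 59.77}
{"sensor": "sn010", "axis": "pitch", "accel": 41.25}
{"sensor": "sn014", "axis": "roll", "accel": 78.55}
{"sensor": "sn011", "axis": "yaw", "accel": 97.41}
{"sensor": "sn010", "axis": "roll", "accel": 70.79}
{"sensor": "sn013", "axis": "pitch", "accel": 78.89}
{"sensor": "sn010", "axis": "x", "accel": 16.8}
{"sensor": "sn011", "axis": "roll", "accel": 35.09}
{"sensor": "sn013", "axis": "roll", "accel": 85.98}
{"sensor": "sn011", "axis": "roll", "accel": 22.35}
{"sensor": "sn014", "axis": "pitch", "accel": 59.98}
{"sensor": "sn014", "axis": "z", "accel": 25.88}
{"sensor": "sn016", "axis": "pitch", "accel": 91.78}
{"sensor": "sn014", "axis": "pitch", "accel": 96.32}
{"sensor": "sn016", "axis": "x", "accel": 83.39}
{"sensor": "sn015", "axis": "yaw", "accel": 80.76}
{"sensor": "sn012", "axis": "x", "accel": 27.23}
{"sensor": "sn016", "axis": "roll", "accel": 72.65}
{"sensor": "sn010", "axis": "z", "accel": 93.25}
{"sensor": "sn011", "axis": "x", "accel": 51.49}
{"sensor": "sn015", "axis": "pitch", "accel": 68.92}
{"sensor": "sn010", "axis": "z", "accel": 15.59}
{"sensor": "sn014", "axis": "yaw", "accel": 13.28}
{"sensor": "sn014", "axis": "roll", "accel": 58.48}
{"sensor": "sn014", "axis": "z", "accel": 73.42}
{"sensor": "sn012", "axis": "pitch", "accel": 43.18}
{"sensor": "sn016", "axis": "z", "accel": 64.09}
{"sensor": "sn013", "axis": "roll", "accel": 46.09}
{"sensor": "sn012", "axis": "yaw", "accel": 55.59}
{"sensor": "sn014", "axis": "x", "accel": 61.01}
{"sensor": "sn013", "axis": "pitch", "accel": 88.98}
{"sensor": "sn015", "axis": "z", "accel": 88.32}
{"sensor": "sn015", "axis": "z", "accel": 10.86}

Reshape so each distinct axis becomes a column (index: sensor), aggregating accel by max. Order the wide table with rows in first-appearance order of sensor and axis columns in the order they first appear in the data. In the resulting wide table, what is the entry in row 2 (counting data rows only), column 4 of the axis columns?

With rows in first-appearance order of sensor, row 2 is sensor=sn015. axis columns in first-appearance order: z, roll, yaw, x, pitch; column 4 is x.
Long rows with sensor=sn015, axis=x: max(52.96, 89.02) = 89.02.

89.02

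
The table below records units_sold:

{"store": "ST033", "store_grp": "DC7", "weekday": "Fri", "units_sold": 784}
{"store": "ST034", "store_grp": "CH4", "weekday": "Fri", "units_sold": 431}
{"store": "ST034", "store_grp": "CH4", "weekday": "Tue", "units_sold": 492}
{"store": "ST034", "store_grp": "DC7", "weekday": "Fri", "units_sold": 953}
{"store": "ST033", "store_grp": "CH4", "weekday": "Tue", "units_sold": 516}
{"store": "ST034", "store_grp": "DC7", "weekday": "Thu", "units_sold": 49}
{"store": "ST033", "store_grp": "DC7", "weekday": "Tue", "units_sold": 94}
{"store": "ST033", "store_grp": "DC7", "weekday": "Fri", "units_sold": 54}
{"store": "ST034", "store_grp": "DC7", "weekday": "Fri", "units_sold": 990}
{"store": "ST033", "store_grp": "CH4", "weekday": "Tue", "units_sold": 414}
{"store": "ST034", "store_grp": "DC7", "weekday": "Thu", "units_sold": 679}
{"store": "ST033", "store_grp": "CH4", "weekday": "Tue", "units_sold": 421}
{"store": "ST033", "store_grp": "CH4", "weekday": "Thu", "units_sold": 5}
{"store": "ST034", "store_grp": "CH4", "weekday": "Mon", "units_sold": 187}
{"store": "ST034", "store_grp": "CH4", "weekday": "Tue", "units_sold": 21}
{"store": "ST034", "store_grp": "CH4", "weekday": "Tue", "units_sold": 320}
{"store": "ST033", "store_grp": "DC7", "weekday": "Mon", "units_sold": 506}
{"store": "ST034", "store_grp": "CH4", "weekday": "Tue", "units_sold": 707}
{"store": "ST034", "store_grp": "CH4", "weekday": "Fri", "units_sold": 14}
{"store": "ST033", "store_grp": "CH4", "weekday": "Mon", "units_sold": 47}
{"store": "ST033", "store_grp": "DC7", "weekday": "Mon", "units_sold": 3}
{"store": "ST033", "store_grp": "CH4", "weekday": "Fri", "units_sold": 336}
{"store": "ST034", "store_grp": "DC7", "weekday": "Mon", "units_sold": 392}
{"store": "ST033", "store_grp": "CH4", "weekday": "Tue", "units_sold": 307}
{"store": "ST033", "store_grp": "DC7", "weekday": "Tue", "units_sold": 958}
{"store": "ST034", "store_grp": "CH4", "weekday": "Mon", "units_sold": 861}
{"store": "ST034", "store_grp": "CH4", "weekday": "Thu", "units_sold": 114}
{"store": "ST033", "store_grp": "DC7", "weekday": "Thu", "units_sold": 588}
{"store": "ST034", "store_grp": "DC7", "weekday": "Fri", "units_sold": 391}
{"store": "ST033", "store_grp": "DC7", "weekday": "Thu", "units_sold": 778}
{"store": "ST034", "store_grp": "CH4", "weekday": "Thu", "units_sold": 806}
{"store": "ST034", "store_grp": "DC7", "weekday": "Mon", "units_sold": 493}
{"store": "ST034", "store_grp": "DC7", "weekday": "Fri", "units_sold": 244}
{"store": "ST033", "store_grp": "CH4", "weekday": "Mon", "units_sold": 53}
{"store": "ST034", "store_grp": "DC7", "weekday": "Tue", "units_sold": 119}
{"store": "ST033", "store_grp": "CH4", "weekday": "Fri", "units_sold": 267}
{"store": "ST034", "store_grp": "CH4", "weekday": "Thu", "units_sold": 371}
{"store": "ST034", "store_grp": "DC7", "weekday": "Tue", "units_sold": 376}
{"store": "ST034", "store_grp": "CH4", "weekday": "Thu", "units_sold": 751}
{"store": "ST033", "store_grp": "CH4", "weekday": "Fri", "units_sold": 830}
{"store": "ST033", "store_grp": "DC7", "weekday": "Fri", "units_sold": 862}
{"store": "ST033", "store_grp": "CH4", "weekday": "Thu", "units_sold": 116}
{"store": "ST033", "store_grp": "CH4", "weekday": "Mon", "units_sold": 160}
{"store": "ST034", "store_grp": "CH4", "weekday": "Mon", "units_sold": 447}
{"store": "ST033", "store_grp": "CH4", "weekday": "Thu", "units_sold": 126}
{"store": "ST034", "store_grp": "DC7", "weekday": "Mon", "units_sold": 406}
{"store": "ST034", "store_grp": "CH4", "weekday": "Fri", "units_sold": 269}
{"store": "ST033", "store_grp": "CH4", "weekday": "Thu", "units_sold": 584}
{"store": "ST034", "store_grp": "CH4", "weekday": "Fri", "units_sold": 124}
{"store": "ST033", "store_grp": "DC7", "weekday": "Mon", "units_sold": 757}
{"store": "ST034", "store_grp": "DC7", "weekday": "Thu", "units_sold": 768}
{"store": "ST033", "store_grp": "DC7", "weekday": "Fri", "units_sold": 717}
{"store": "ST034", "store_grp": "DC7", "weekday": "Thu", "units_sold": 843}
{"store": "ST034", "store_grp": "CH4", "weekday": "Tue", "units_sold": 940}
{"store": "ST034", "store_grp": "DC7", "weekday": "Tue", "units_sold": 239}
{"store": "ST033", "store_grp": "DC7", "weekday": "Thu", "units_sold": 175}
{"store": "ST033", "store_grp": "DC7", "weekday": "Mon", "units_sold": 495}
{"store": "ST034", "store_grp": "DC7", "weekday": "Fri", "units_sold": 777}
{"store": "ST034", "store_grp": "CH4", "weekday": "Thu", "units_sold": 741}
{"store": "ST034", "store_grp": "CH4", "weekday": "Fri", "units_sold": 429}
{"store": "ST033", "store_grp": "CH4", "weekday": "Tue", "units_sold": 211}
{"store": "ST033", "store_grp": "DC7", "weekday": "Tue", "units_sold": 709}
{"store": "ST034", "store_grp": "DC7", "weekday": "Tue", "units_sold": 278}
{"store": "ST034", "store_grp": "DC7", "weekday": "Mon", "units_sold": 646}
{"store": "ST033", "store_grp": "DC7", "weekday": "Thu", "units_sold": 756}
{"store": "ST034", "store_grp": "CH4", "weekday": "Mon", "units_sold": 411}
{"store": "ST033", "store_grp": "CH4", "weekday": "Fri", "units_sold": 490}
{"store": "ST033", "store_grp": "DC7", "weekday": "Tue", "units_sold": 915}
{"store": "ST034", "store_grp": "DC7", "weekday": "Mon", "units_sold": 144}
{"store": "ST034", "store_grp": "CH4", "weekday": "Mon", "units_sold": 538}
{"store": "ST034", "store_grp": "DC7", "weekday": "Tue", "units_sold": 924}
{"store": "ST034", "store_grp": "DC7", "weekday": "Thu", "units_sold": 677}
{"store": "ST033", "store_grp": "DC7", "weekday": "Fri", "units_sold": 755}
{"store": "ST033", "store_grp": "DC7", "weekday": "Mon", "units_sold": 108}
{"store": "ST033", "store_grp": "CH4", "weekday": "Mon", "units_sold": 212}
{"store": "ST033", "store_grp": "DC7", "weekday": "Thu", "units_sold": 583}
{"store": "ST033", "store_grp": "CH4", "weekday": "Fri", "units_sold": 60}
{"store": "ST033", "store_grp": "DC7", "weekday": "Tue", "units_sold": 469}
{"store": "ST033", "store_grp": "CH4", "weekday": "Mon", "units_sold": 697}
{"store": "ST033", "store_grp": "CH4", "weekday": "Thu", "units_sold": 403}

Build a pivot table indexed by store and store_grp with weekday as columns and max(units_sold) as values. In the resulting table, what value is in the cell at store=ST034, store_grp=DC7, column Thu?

843

Rows with store=ST034, store_grp=DC7 and weekday=Thu: units_sold values are 49, 679, 768, 843, 677.
max(49, 679, 768, 843, 677) = 843.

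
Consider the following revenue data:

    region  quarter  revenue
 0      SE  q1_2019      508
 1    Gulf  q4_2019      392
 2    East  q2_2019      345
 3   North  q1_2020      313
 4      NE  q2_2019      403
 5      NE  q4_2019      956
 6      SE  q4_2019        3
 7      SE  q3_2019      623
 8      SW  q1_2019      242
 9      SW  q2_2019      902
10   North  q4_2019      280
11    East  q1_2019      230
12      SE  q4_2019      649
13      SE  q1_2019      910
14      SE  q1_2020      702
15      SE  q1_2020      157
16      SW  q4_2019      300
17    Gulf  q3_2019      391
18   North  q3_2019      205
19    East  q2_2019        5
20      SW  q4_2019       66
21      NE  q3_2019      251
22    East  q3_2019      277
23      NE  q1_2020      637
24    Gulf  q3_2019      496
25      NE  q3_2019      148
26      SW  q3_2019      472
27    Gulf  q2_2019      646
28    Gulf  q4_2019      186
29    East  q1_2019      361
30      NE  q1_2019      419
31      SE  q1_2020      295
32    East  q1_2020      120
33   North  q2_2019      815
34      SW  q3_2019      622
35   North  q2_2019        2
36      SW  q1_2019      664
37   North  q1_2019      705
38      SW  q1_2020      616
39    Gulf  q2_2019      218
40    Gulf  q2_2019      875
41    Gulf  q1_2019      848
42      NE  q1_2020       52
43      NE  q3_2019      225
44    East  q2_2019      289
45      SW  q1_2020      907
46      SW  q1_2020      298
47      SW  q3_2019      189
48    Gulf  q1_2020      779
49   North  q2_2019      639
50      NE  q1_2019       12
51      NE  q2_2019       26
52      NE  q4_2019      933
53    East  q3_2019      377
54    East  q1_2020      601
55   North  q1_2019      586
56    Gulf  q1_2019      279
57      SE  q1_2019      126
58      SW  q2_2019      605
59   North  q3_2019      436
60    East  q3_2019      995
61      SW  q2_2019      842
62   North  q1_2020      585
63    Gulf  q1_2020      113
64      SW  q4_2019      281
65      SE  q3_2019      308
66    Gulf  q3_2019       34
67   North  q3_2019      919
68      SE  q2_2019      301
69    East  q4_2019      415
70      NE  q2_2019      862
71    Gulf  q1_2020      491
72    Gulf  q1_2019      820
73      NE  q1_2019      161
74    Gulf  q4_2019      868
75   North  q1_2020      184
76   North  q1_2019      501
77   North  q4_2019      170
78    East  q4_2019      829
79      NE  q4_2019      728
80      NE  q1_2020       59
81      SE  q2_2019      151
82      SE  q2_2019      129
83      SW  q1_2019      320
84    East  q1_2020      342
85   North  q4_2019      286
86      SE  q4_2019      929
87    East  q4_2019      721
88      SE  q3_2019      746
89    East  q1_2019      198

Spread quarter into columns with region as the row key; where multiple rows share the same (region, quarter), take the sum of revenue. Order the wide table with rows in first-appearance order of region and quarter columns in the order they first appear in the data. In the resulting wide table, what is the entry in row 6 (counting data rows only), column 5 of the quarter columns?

With rows in first-appearance order of region, row 6 is region=SW. quarter columns in first-appearance order: q1_2019, q4_2019, q2_2019, q1_2020, q3_2019; column 5 is q3_2019.
Long rows with region=SW, quarter=q3_2019: 472 + 622 + 189 = 1283.

1283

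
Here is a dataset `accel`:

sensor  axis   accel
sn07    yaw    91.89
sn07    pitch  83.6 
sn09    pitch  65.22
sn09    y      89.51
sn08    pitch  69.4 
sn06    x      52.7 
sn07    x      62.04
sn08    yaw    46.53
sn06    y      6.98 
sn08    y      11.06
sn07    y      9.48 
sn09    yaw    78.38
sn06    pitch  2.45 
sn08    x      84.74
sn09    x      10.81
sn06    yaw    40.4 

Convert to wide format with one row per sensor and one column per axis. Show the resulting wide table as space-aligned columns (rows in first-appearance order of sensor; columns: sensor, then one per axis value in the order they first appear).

Columns: sensor plus the 4 distinct axis values (yaw, pitch, y, x).
For example, row sn07 column yaw takes accel=91.89 from the long row (sn07, yaw).

sensor  yaw    pitch  y      x    
sn07    91.89  83.6   9.48   62.04
sn09    78.38  65.22  89.51  10.81
sn08    46.53  69.4   11.06  84.74
sn06    40.4   2.45   6.98   52.7 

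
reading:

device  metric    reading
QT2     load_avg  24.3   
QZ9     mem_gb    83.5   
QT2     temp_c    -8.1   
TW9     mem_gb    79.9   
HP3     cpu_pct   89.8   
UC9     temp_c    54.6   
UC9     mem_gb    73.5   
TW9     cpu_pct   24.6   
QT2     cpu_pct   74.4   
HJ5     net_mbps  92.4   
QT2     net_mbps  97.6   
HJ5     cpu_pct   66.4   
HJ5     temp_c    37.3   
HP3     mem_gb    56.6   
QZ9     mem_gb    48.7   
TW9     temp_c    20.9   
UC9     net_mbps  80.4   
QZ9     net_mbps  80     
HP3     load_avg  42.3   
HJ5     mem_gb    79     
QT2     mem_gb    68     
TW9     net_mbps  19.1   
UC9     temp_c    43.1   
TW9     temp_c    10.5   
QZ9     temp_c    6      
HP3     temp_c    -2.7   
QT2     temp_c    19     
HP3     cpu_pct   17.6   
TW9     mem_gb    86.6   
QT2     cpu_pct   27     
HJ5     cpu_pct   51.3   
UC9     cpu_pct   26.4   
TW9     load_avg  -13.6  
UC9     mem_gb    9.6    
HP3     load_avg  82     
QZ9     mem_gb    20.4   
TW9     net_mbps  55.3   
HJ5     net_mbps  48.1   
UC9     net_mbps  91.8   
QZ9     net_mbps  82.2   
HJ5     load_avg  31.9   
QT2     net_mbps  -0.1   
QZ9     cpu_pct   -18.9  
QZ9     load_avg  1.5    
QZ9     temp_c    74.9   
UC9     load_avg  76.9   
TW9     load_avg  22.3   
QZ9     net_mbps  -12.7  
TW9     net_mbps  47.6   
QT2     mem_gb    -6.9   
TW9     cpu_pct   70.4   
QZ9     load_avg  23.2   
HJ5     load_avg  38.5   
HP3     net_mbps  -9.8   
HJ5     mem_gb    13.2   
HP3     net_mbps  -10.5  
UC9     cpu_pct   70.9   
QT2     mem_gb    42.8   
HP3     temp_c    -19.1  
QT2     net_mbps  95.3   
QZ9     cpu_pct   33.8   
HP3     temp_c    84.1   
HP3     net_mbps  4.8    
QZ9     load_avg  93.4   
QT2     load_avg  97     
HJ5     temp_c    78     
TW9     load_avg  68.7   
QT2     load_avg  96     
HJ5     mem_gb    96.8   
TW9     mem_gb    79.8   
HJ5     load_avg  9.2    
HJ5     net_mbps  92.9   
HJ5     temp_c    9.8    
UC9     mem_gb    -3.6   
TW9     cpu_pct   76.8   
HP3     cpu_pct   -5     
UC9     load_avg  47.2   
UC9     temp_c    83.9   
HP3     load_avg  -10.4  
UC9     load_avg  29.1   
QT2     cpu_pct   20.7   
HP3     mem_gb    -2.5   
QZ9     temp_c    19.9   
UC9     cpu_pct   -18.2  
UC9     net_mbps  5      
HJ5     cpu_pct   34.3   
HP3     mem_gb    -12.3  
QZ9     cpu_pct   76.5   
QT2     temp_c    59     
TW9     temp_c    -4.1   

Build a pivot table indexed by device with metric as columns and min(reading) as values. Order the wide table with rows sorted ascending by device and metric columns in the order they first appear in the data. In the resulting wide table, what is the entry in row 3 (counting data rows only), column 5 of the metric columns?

-0.1

With rows sorted ascending by device, row 3 is device=QT2. metric columns in first-appearance order: load_avg, mem_gb, temp_c, cpu_pct, net_mbps; column 5 is net_mbps.
Long rows with device=QT2, metric=net_mbps: min(97.6, -0.1, 95.3) = -0.1.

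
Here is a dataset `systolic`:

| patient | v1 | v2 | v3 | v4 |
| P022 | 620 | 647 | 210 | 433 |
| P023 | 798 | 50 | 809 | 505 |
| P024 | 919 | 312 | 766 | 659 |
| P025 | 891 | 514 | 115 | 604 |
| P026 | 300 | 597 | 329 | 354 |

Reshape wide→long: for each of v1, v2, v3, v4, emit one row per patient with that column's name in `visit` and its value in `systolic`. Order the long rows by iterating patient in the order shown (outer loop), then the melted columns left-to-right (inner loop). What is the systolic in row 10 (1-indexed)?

312

20 rows total (5 × 4). Row 10: index ⌊(10-1)/4⌋ = 2 into patient → P024; (10-1) mod 4 = 1 into the melted columns → v2.
So row 10 is (P024, v2, 312); systolic = 312.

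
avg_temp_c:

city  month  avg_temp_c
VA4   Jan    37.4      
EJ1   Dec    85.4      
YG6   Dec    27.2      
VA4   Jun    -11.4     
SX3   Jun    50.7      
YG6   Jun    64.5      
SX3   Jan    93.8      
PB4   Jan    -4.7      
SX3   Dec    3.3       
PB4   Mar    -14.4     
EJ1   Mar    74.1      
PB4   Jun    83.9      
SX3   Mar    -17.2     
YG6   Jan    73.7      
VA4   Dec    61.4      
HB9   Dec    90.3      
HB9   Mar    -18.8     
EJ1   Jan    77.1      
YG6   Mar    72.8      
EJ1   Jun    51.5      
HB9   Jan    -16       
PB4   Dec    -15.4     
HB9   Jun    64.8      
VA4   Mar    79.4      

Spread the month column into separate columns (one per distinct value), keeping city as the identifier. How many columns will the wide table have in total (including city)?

5

1 column for city plus 4 distinct month values → 5 columns.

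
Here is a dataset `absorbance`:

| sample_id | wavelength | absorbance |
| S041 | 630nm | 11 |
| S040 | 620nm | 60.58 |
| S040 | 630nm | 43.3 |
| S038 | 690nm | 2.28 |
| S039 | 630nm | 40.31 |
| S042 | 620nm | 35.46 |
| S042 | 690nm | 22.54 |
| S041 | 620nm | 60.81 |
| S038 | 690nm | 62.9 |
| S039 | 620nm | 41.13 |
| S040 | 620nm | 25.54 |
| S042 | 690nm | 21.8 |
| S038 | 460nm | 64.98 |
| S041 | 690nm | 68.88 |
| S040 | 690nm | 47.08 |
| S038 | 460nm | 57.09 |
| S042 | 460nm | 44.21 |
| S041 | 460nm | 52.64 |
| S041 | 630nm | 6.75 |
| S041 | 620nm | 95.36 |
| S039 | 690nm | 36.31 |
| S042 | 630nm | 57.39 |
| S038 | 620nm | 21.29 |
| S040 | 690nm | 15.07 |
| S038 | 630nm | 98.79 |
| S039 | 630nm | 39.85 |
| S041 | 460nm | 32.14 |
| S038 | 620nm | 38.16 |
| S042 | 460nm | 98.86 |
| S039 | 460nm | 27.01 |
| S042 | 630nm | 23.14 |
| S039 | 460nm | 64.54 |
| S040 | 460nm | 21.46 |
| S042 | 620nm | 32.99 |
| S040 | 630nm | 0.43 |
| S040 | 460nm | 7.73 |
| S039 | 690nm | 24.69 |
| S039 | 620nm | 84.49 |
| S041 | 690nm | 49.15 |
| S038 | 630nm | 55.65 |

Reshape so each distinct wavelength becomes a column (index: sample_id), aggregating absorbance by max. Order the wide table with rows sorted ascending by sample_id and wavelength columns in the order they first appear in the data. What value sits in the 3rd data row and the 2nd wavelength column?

60.58

With rows sorted ascending by sample_id, row 3 is sample_id=S040. wavelength columns in first-appearance order: 630nm, 620nm, 690nm, 460nm; column 2 is 620nm.
Long rows with sample_id=S040, wavelength=620nm: max(60.58, 25.54) = 60.58.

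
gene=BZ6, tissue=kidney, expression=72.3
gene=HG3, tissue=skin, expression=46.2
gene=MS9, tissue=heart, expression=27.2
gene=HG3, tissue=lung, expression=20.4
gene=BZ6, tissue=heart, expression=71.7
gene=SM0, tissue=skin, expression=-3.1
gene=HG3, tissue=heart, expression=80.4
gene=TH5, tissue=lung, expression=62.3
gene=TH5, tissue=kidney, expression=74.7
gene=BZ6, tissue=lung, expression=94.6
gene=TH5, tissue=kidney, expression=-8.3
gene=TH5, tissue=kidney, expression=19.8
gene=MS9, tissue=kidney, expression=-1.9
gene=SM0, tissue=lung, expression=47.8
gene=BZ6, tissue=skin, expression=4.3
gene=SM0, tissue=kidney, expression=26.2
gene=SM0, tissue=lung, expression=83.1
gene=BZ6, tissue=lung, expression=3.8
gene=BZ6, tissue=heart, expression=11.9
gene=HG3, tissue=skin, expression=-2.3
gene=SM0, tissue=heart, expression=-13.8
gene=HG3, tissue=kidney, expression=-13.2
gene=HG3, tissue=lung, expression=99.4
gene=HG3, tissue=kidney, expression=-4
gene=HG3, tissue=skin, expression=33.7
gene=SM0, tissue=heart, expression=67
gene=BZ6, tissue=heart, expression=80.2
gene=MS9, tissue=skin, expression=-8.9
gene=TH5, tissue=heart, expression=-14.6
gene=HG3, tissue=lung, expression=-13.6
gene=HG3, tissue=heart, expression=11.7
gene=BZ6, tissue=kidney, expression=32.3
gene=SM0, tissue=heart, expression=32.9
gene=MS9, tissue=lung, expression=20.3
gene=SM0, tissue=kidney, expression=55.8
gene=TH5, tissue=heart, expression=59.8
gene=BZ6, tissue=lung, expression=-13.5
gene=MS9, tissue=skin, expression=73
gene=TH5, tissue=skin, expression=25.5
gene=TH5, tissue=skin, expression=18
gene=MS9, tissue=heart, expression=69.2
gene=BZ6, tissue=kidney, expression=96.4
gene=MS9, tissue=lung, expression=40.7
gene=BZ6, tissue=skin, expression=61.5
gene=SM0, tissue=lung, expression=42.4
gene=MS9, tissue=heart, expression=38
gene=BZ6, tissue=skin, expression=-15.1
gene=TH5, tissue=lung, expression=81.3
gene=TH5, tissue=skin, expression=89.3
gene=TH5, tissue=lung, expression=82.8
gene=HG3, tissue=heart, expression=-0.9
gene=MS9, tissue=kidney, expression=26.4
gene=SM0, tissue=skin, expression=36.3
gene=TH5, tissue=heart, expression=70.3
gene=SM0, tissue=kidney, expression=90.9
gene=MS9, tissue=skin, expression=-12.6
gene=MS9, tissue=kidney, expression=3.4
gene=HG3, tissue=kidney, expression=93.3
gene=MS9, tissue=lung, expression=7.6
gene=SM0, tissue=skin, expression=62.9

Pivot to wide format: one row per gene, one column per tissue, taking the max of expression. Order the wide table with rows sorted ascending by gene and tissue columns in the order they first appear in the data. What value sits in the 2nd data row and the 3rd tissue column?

80.4

With rows sorted ascending by gene, row 2 is gene=HG3. tissue columns in first-appearance order: kidney, skin, heart, lung; column 3 is heart.
Long rows with gene=HG3, tissue=heart: max(80.4, 11.7, -0.9) = 80.4.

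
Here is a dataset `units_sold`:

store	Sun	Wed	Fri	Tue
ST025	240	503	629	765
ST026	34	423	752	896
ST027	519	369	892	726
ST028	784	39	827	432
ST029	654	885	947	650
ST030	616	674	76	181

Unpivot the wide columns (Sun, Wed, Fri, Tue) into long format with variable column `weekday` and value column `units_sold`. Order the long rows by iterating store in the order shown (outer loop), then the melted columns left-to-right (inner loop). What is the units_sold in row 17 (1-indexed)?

24 rows total (6 × 4). Row 17: index ⌊(17-1)/4⌋ = 4 into store → ST029; (17-1) mod 4 = 0 into the melted columns → Sun.
So row 17 is (ST029, Sun, 654); units_sold = 654.

654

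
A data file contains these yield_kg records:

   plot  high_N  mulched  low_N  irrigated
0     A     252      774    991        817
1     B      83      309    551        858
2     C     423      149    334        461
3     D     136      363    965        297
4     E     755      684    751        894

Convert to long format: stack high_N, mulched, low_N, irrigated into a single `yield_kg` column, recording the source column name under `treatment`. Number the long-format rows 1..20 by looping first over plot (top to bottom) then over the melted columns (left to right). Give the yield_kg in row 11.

20 rows total (5 × 4). Row 11: index ⌊(11-1)/4⌋ = 2 into plot → C; (11-1) mod 4 = 2 into the melted columns → low_N.
So row 11 is (C, low_N, 334); yield_kg = 334.

334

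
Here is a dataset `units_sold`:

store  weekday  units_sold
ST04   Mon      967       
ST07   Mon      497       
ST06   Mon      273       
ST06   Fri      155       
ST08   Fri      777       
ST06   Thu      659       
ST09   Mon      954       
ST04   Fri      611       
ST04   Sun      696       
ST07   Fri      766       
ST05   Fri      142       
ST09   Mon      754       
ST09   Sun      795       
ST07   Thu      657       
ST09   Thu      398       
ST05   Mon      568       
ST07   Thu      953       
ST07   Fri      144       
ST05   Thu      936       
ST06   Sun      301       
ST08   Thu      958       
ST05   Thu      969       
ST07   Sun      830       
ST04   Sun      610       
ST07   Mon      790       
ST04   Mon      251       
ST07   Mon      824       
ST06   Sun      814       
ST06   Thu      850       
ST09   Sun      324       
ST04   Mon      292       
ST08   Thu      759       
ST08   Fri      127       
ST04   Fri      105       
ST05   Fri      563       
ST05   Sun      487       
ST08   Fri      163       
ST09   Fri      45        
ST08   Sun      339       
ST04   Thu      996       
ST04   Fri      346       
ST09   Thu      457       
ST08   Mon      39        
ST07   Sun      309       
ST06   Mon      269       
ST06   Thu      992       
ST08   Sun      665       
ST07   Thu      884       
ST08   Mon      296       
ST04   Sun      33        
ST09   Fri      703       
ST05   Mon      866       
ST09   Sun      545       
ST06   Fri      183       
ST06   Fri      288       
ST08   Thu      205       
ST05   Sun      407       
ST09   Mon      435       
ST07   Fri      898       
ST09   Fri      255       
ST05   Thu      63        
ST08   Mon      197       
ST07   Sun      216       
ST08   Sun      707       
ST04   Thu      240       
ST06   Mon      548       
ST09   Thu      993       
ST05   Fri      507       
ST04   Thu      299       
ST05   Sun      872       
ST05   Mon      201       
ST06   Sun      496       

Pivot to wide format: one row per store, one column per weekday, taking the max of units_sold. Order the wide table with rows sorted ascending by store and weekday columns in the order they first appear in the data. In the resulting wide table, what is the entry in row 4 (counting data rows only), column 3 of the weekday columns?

953

With rows sorted ascending by store, row 4 is store=ST07. weekday columns in first-appearance order: Mon, Fri, Thu, Sun; column 3 is Thu.
Long rows with store=ST07, weekday=Thu: max(657, 953, 884) = 953.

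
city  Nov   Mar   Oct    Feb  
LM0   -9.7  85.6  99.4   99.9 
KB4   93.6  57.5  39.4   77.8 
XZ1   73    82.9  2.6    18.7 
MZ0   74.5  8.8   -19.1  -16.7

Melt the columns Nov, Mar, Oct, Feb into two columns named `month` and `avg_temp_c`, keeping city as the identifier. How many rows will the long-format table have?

4 city values × 4 melted columns = 16 rows.

16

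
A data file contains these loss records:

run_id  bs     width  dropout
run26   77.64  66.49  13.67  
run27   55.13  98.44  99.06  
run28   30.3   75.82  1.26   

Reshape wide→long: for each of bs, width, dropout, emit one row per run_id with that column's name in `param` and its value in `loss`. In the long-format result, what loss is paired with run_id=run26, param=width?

66.49

Unpivoting turns each (run_id, wide-column) pair into one long row.
The wide cell at row run26, column width holds 66.49, so the long row (run26, width) has loss=66.49.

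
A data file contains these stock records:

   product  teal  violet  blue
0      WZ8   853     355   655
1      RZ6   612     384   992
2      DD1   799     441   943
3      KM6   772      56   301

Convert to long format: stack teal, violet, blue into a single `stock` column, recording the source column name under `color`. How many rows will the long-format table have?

12

4 product values × 3 melted columns = 12 rows.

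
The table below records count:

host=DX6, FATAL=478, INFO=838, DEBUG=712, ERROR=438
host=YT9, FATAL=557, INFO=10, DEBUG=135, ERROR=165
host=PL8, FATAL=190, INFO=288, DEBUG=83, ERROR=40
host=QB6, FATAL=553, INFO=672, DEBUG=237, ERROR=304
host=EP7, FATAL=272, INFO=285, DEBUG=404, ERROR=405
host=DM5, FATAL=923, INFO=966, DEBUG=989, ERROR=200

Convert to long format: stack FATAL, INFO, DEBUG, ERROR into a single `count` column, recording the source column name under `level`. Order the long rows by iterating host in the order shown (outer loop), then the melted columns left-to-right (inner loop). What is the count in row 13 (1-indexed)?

24 rows total (6 × 4). Row 13: index ⌊(13-1)/4⌋ = 3 into host → QB6; (13-1) mod 4 = 0 into the melted columns → FATAL.
So row 13 is (QB6, FATAL, 553); count = 553.

553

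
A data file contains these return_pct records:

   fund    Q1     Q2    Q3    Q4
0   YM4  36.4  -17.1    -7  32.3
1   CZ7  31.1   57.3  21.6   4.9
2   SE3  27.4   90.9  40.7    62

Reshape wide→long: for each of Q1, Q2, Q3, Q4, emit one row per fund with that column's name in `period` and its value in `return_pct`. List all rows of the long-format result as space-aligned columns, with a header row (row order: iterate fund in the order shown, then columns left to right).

Each (fund, column) pair becomes one row: 3 × 4 = 12 rows.
For example, (YM4, Q1) → return_pct=36.4.

fund  period  return_pct
YM4   Q1      36.4      
YM4   Q2      -17.1     
YM4   Q3      -7        
YM4   Q4      32.3      
CZ7   Q1      31.1      
CZ7   Q2      57.3      
CZ7   Q3      21.6      
CZ7   Q4      4.9       
SE3   Q1      27.4      
SE3   Q2      90.9      
SE3   Q3      40.7      
SE3   Q4      62        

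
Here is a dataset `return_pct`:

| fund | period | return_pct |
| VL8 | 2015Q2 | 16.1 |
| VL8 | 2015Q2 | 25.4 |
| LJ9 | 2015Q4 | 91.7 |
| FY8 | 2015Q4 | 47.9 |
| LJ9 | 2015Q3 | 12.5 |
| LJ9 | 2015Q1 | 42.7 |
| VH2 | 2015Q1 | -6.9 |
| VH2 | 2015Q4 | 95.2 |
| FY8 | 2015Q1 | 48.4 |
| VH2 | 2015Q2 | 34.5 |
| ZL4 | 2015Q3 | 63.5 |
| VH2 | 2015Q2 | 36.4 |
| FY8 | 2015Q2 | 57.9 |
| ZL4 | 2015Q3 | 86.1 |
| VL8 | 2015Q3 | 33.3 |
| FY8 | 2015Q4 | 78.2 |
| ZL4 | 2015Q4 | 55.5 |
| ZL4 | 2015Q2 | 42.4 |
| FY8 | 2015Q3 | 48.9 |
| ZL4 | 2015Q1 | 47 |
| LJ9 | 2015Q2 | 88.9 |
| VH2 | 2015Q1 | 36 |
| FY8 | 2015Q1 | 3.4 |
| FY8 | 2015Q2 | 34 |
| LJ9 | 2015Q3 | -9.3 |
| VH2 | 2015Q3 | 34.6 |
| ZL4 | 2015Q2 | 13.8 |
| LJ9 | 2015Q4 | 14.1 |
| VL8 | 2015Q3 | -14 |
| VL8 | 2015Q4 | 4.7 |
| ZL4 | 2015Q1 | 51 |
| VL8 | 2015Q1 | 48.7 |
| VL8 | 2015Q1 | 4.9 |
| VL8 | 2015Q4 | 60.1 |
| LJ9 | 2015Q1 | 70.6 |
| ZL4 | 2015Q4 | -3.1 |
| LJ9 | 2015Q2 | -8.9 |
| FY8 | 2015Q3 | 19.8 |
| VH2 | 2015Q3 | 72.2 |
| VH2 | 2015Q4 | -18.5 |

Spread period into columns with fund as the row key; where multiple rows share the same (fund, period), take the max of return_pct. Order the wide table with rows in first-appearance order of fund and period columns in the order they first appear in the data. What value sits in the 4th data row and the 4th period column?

With rows in first-appearance order of fund, row 4 is fund=VH2. period columns in first-appearance order: 2015Q2, 2015Q4, 2015Q3, 2015Q1; column 4 is 2015Q1.
Long rows with fund=VH2, period=2015Q1: max(-6.9, 36) = 36.

36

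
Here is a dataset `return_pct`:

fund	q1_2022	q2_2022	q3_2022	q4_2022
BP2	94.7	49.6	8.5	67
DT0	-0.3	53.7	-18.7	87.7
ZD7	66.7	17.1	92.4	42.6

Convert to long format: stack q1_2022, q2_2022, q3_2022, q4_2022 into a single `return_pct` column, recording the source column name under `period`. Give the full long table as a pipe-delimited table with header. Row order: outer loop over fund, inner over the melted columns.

Each (fund, column) pair becomes one row: 3 × 4 = 12 rows.
For example, (BP2, q1_2022) → return_pct=94.7.

| fund | period | return_pct |
| BP2 | q1_2022 | 94.7 |
| BP2 | q2_2022 | 49.6 |
| BP2 | q3_2022 | 8.5 |
| BP2 | q4_2022 | 67 |
| DT0 | q1_2022 | -0.3 |
| DT0 | q2_2022 | 53.7 |
| DT0 | q3_2022 | -18.7 |
| DT0 | q4_2022 | 87.7 |
| ZD7 | q1_2022 | 66.7 |
| ZD7 | q2_2022 | 17.1 |
| ZD7 | q3_2022 | 92.4 |
| ZD7 | q4_2022 | 42.6 |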